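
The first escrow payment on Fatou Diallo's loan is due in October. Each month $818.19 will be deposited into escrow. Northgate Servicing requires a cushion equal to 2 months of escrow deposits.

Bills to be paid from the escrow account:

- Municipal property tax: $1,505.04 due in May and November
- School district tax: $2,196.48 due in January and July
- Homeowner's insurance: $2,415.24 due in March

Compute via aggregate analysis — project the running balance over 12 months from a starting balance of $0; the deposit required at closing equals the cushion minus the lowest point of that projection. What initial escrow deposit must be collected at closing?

$3,272.76

Cushion = 2 × $818.19 = $1,636.38
Trial balance (start $0, +$818.19 each month, − disbursements):
  Oct: +$818.19 → $818.19
  Nov: +$818.19 − $1,505.04 → $131.34
  Dec: +$818.19 → $949.53
  Jan: +$818.19 − $2,196.48 → -$428.76
  Feb: +$818.19 → $389.43
  Mar: +$818.19 − $2,415.24 → -$1,207.62
  Apr: +$818.19 → -$389.43
  May: +$818.19 − $1,505.04 → -$1,076.28
  Jun: +$818.19 → -$258.09
  Jul: +$818.19 − $2,196.48 → -$1,636.38
  Aug: +$818.19 → -$818.19
  Sep: +$818.19 → $0.00
Lowest trial balance = -$1,636.38 (Jul)
Initial deposit = cushion − low point = $1,636.38 − (-$1,636.38) = $3,272.76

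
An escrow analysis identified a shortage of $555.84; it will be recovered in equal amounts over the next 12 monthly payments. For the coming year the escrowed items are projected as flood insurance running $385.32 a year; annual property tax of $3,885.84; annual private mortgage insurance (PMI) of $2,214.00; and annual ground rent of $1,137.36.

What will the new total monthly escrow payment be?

Flood insurance — $385.32 annually
Property tax — $3,885.84 annually
Private mortgage insurance (PMI) — $2,214.00 annually
Ground rent — $1,137.36 annually
Combined annual = $7,622.52
Base monthly escrow = $7,622.52 / 12 = $635.21
Monthly shortage recovery: $555.84 / 12 = $46.32
New monthly escrow = $635.21 + $46.32 = $681.53

$681.53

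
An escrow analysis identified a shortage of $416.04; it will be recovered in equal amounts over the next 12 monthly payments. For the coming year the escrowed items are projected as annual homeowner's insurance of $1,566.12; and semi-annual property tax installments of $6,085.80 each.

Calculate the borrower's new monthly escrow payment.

$1,179.48

Homeowner's insurance = $1,566.12
Property tax = $6,085.80 × 2 = $12,171.60
Annual escrow total = $13,737.72
Monthly = $13,737.72 / 12 = $1,144.81
Shortage spread = $416.04 ÷ 12 = $34.67/mo
New monthly escrow = $1,144.81 + $34.67 = $1,179.48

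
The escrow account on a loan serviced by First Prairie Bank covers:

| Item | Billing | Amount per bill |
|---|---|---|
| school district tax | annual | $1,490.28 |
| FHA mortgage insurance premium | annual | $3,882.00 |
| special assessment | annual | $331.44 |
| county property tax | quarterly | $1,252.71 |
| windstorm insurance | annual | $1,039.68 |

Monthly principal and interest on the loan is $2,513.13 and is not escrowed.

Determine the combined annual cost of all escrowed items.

$11,754.24

School district tax — $1,490.28 per year
FHA mortgage insurance premium — $3,882.00 per year
Special assessment — $331.44 per year
County property tax — $1,252.71 × 4 = $5,010.84 per year
Windstorm insurance — $1,039.68 per year
Total annual escrow = $1,490.28 + $3,882.00 + $331.44 + $5,010.84 + $1,039.68 = $11,754.24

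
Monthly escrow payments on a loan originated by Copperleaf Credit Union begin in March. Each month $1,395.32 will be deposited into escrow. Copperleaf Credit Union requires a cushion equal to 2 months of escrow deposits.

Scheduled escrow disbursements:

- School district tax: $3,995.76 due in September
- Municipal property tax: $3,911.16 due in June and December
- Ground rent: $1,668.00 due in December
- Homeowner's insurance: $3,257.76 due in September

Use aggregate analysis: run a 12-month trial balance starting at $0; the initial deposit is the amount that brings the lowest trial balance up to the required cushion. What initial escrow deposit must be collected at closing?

Cushion = 2 × $1,395.32 = $2,790.64
Trial balance (start $0, +$1,395.32 each month, − disbursements):
  Mar: +$1,395.32 → $1,395.32
  Apr: +$1,395.32 → $2,790.64
  May: +$1,395.32 → $4,185.96
  Jun: +$1,395.32 − $3,911.16 → $1,670.12
  Jul: +$1,395.32 → $3,065.44
  Aug: +$1,395.32 → $4,460.76
  Sep: +$1,395.32 − $7,253.52 → -$1,397.44
  Oct: +$1,395.32 → -$2.12
  Nov: +$1,395.32 → $1,393.20
  Dec: +$1,395.32 − $5,579.16 → -$2,790.64
  Jan: +$1,395.32 → -$1,395.32
  Feb: +$1,395.32 → $0.00
Lowest trial balance = -$2,790.64 (Dec)
Initial deposit = cushion − low point = $2,790.64 − (-$2,790.64) = $5,581.28

$5,581.28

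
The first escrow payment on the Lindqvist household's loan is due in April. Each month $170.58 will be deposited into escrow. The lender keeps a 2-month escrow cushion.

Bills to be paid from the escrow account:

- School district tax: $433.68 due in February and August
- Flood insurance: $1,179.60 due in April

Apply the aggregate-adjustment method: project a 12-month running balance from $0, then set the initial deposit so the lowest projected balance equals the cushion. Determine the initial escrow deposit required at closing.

$1,350.18

Cushion = 2 × $170.58 = $341.16
Trial balance (start $0, +$170.58 each month, − disbursements):
  Apr: +$170.58 − $1,179.60 → -$1,009.02
  May: +$170.58 → -$838.44
  Jun: +$170.58 → -$667.86
  Jul: +$170.58 → -$497.28
  Aug: +$170.58 − $433.68 → -$760.38
  Sep: +$170.58 → -$589.80
  Oct: +$170.58 → -$419.22
  Nov: +$170.58 → -$248.64
  Dec: +$170.58 → -$78.06
  Jan: +$170.58 → $92.52
  Feb: +$170.58 − $433.68 → -$170.58
  Mar: +$170.58 → $0.00
Lowest trial balance = -$1,009.02 (Apr)
Initial deposit = cushion − low point = $341.16 − (-$1,009.02) = $1,350.18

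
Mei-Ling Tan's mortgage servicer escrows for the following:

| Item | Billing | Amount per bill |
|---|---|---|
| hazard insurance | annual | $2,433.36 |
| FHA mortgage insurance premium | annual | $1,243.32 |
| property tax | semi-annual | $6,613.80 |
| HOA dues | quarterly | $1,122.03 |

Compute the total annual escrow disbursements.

$21,392.40

Hazard insurance = $2,433.36
FHA mortgage insurance premium = $1,243.32
Property tax = $6,613.80 × 2 = $13,227.60
HOA dues = $1,122.03 × 4 = $4,488.12
Annual escrow total = $2,433.36 + $1,243.32 + $13,227.60 + $4,488.12 = $21,392.40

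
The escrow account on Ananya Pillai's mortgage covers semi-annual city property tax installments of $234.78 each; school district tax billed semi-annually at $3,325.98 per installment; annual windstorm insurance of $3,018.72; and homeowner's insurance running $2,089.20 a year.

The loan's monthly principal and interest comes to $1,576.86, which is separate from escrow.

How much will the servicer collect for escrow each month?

$1,019.12

City property tax: $234.78 × 2 = $469.56/yr
School district tax: $3,325.98 × 2 = $6,651.96/yr
Windstorm insurance: $3,018.72/yr
Homeowner's insurance: $2,089.20/yr
Yearly total = $12,229.44
Per month = $12,229.44 / 12 = $1,019.12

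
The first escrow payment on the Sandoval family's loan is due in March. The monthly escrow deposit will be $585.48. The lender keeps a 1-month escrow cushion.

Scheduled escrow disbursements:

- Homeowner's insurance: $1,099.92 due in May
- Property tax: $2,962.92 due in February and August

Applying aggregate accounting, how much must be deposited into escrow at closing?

$1,135.44

Cushion = 1 × $585.48 = $585.48
Trial balance (start $0, +$585.48 each month, − disbursements):
  Mar: +$585.48 → $585.48
  Apr: +$585.48 → $1,170.96
  May: +$585.48 − $1,099.92 → $656.52
  Jun: +$585.48 → $1,242.00
  Jul: +$585.48 → $1,827.48
  Aug: +$585.48 − $2,962.92 → -$549.96
  Sep: +$585.48 → $35.52
  Oct: +$585.48 → $621.00
  Nov: +$585.48 → $1,206.48
  Dec: +$585.48 → $1,791.96
  Jan: +$585.48 → $2,377.44
  Feb: +$585.48 − $2,962.92 → $0.00
Lowest trial balance = -$549.96 (Aug)
Initial deposit = cushion − low point = $585.48 − (-$549.96) = $1,135.44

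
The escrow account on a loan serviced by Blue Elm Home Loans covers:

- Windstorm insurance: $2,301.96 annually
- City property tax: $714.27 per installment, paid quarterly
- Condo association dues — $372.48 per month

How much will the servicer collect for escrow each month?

$802.40

Windstorm insurance — $2,301.96/yr
City property tax — $714.27 × 4 = $2,857.08/yr
Condo association dues — $372.48 × 12 = $4,469.76/yr
Annual escrow total = $2,301.96 + $2,857.08 + $4,469.76 = $9,628.80
Monthly = $9,628.80 / 12 = $802.40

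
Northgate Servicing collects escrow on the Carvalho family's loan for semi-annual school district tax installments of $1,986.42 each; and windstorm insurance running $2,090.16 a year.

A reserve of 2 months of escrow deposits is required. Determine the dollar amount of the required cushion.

$1,010.50

School district tax = $1,986.42 × 2 = $3,972.84 annually
Windstorm insurance = $2,090.16 annually
Combined annual = $3,972.84 + $2,090.16 = $6,063.00
Base monthly escrow = $6,063.00 / 12 = $505.25
Cushion = 2 × $505.25 = $1,010.50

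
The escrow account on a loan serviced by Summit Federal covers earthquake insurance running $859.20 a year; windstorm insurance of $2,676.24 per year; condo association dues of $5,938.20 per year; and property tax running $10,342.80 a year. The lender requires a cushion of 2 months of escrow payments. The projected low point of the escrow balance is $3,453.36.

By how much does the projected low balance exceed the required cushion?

$150.62

Earthquake insurance: $859.20
Windstorm insurance: $2,676.24
Condo association dues: $5,938.20
Property tax: $10,342.80
Total annual escrow = $859.20 + $2,676.24 + $5,938.20 + $10,342.80 = $19,816.44
Base monthly escrow = $19,816.44 ÷ 12 = $1,651.37
Required cushion = 2 × $1,651.37 = $3,302.74
Excess over cushion: $3,453.36 − $3,302.74 = $150.62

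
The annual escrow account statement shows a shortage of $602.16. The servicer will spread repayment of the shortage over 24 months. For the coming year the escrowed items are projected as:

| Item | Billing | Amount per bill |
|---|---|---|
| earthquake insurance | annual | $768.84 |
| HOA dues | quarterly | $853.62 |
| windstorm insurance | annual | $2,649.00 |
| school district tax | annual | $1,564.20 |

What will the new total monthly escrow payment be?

$724.80

Earthquake insurance: $768.84 annually
HOA dues: $853.62 × 4 = $3,414.48 annually
Windstorm insurance: $2,649.00 annually
School district tax: $1,564.20 annually
Yearly total = $8,396.52
Monthly escrow = $8,396.52 / 12 = $699.71
Monthly shortage recovery: $602.16 ÷ 24 = $25.09
Adjusted monthly = $699.71 + $25.09 = $724.80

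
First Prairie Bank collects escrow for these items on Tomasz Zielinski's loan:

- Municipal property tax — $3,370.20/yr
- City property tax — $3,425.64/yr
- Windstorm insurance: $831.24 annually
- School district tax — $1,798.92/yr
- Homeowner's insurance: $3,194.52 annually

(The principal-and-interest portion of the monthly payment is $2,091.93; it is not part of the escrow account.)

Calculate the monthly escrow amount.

$1,051.71

Municipal property tax: $3,370.20 per year
City property tax: $3,425.64 per year
Windstorm insurance: $831.24 per year
School district tax: $1,798.92 per year
Homeowner's insurance: $3,194.52 per year
Combined annual = $3,370.20 + $3,425.64 + $831.24 + $1,798.92 + $3,194.52 = $12,620.52
Monthly escrow = $12,620.52 ÷ 12 = $1,051.71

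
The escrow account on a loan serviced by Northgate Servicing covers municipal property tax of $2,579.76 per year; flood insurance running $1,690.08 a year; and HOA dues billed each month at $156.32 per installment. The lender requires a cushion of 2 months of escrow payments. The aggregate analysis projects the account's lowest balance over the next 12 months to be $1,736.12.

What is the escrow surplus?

$711.84

Municipal property tax = $2,579.76 annually
Flood insurance = $1,690.08 annually
HOA dues = $156.32 × 12 = $1,875.84 annually
Combined annual = $2,579.76 + $1,690.08 + $1,875.84 = $6,145.68
Monthly = $6,145.68 ÷ 12 = $512.14
Required reserve = 2 × $512.14 = $1,024.28
Surplus = $1,736.12 − $1,024.28 = $711.84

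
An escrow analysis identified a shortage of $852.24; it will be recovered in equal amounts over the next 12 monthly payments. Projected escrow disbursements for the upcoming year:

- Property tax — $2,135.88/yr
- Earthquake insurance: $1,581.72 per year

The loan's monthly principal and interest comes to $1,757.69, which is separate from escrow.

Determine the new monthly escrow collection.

Property tax — $2,135.88 annually
Earthquake insurance — $1,581.72 annually
Annual escrow total = $3,717.60
Monthly escrow = $3,717.60 ÷ 12 = $309.80
Shortage per month = $852.24 / 12 = $71.02
New monthly escrow = $309.80 + $71.02 = $380.82

$380.82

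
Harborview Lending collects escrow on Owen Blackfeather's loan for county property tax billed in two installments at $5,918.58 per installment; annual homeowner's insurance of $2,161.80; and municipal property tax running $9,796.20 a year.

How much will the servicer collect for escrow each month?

County property tax: $5,918.58 × 2 = $11,837.16/yr
Homeowner's insurance: $2,161.80/yr
Municipal property tax: $9,796.20/yr
Combined annual = $11,837.16 + $2,161.80 + $9,796.20 = $23,795.16
Monthly = $23,795.16 ÷ 12 = $1,982.93

$1,982.93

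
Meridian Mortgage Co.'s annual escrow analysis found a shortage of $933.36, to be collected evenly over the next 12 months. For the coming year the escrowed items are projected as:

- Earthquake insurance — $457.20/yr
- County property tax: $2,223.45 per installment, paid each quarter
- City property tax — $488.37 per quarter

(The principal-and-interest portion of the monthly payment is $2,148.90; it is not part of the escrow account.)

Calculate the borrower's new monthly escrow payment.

$1,019.82

Earthquake insurance: $457.20 annually
County property tax: $2,223.45 × 4 = $8,893.80 annually
City property tax: $488.37 × 4 = $1,953.48 annually
Total annual escrow = $457.20 + $8,893.80 + $1,953.48 = $11,304.48
Monthly escrow = $11,304.48 / 12 = $942.04
Shortage spread = $933.36 / 12 = $77.78/mo
Adjusted monthly = $942.04 + $77.78 = $1,019.82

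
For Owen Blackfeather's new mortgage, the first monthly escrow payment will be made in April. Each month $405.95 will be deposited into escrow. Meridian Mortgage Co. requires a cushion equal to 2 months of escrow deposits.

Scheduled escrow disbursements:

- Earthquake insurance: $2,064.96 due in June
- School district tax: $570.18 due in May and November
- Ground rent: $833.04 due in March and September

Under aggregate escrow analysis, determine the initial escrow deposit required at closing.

$2,229.19

Cushion = 2 × $405.95 = $811.90
Trial balance (start $0, +$405.95 each month, − disbursements):
  Apr: +$405.95 → $405.95
  May: +$405.95 − $570.18 → $241.72
  Jun: +$405.95 − $2,064.96 → -$1,417.29
  Jul: +$405.95 → -$1,011.34
  Aug: +$405.95 → -$605.39
  Sep: +$405.95 − $833.04 → -$1,032.48
  Oct: +$405.95 → -$626.53
  Nov: +$405.95 − $570.18 → -$790.76
  Dec: +$405.95 → -$384.81
  Jan: +$405.95 → $21.14
  Feb: +$405.95 → $427.09
  Mar: +$405.95 − $833.04 → $0.00
Lowest trial balance = -$1,417.29 (Jun)
Initial deposit = cushion − low point = $811.90 − (-$1,417.29) = $2,229.19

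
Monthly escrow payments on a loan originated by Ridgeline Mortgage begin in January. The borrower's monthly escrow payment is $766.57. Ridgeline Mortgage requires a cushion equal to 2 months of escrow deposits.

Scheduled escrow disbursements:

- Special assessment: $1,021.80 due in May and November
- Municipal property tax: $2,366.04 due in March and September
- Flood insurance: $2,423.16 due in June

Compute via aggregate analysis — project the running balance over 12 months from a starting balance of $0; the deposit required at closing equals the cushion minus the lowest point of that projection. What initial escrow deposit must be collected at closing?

$2,811.05

Cushion = 2 × $766.57 = $1,533.14
Trial balance (start $0, +$766.57 each month, − disbursements):
  Jan: +$766.57 → $766.57
  Feb: +$766.57 → $1,533.14
  Mar: +$766.57 − $2,366.04 → -$66.33
  Apr: +$766.57 → $700.24
  May: +$766.57 − $1,021.80 → $445.01
  Jun: +$766.57 − $2,423.16 → -$1,211.58
  Jul: +$766.57 → -$445.01
  Aug: +$766.57 → $321.56
  Sep: +$766.57 − $2,366.04 → -$1,277.91
  Oct: +$766.57 → -$511.34
  Nov: +$766.57 − $1,021.80 → -$766.57
  Dec: +$766.57 → $0.00
Lowest trial balance = -$1,277.91 (Sep)
Initial deposit = cushion − low point = $1,533.14 − (-$1,277.91) = $2,811.05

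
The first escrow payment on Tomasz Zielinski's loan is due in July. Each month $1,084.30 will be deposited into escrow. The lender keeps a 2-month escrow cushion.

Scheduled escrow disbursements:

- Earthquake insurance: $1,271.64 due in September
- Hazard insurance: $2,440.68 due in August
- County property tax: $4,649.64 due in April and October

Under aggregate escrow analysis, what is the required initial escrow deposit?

$6,193.36

Cushion = 2 × $1,084.30 = $2,168.60
Trial balance (start $0, +$1,084.30 each month, − disbursements):
  Jul: +$1,084.30 → $1,084.30
  Aug: +$1,084.30 − $2,440.68 → -$272.08
  Sep: +$1,084.30 − $1,271.64 → -$459.42
  Oct: +$1,084.30 − $4,649.64 → -$4,024.76
  Nov: +$1,084.30 → -$2,940.46
  Dec: +$1,084.30 → -$1,856.16
  Jan: +$1,084.30 → -$771.86
  Feb: +$1,084.30 → $312.44
  Mar: +$1,084.30 → $1,396.74
  Apr: +$1,084.30 − $4,649.64 → -$2,168.60
  May: +$1,084.30 → -$1,084.30
  Jun: +$1,084.30 → $0.00
Lowest trial balance = -$4,024.76 (Oct)
Initial deposit = cushion − low point = $2,168.60 − (-$4,024.76) = $6,193.36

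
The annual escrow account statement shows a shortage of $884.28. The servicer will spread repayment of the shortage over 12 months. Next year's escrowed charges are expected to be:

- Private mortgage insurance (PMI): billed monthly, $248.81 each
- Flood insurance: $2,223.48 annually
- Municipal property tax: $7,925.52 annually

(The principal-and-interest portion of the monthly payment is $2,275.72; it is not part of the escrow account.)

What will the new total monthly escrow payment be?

Private mortgage insurance (PMI) = $248.81 × 12 = $2,985.72/yr
Flood insurance = $2,223.48/yr
Municipal property tax = $7,925.52/yr
Total per year = $2,985.72 + $2,223.48 + $7,925.52 = $13,134.72
Monthly = $13,134.72 ÷ 12 = $1,094.56
Monthly shortage recovery: $884.28 ÷ 12 = $73.69
Adjusted monthly = $1,094.56 + $73.69 = $1,168.25

$1,168.25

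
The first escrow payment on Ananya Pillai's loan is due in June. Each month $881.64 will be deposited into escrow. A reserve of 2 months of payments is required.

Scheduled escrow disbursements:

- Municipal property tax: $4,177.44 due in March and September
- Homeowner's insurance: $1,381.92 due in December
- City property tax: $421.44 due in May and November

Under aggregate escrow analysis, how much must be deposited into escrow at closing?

$3,105.12

Cushion = 2 × $881.64 = $1,763.28
Trial balance (start $0, +$881.64 each month, − disbursements):
  Jun: +$881.64 → $881.64
  Jul: +$881.64 → $1,763.28
  Aug: +$881.64 → $2,644.92
  Sep: +$881.64 − $4,177.44 → -$650.88
  Oct: +$881.64 → $230.76
  Nov: +$881.64 − $421.44 → $690.96
  Dec: +$881.64 − $1,381.92 → $190.68
  Jan: +$881.64 → $1,072.32
  Feb: +$881.64 → $1,953.96
  Mar: +$881.64 − $4,177.44 → -$1,341.84
  Apr: +$881.64 → -$460.20
  May: +$881.64 − $421.44 → $0.00
Lowest trial balance = -$1,341.84 (Mar)
Initial deposit = cushion − low point = $1,763.28 − (-$1,341.84) = $3,105.12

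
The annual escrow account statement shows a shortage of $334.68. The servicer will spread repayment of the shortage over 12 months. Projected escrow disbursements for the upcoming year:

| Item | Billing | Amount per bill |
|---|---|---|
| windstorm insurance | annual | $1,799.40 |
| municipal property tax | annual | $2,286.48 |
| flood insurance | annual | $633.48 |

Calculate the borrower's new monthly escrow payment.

Windstorm insurance — $1,799.40 per year
Municipal property tax — $2,286.48 per year
Flood insurance — $633.48 per year
Total per year = $4,719.36
Per month = $4,719.36 ÷ 12 = $393.28
Shortage per month = $334.68 / 12 = $27.89
Adjusted monthly = $393.28 + $27.89 = $421.17

$421.17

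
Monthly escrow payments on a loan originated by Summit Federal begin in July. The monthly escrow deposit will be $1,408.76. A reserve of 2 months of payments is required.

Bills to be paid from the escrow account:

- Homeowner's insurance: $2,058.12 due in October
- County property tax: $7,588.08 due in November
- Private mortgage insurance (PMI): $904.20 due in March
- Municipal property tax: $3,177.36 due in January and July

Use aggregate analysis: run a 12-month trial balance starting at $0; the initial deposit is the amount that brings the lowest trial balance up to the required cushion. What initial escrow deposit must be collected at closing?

$8,957.12

Cushion = 2 × $1,408.76 = $2,817.52
Trial balance (start $0, +$1,408.76 each month, − disbursements):
  Jul: +$1,408.76 − $3,177.36 → -$1,768.60
  Aug: +$1,408.76 → -$359.84
  Sep: +$1,408.76 → $1,048.92
  Oct: +$1,408.76 − $2,058.12 → $399.56
  Nov: +$1,408.76 − $7,588.08 → -$5,779.76
  Dec: +$1,408.76 → -$4,371.00
  Jan: +$1,408.76 − $3,177.36 → -$6,139.60
  Feb: +$1,408.76 → -$4,730.84
  Mar: +$1,408.76 − $904.20 → -$4,226.28
  Apr: +$1,408.76 → -$2,817.52
  May: +$1,408.76 → -$1,408.76
  Jun: +$1,408.76 → $0.00
Lowest trial balance = -$6,139.60 (Jan)
Initial deposit = cushion − low point = $2,817.52 − (-$6,139.60) = $8,957.12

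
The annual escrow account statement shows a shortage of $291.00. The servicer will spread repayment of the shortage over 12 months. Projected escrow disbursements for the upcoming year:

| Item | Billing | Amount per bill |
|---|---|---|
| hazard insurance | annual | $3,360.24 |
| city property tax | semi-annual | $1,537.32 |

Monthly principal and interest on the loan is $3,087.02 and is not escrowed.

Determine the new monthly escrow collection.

Hazard insurance = $3,360.24
City property tax = $1,537.32 × 2 = $3,074.64
Total per year = $3,360.24 + $3,074.64 = $6,434.88
Per month = $6,434.88 ÷ 12 = $536.24
Shortage per month = $291.00 / 12 = $24.25
Adjusted monthly = $536.24 + $24.25 = $560.49

$560.49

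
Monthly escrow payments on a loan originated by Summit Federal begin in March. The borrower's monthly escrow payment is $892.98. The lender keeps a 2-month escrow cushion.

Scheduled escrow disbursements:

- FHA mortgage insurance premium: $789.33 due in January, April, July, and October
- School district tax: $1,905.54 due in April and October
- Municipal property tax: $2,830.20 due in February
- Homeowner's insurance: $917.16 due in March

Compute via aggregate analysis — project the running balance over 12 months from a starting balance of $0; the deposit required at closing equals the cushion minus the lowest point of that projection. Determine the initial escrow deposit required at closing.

Cushion = 2 × $892.98 = $1,785.96
Trial balance (start $0, +$892.98 each month, − disbursements):
  Mar: +$892.98 − $917.16 → -$24.18
  Apr: +$892.98 − $2,694.87 → -$1,826.07
  May: +$892.98 → -$933.09
  Jun: +$892.98 → -$40.11
  Jul: +$892.98 − $789.33 → $63.54
  Aug: +$892.98 → $956.52
  Sep: +$892.98 → $1,849.50
  Oct: +$892.98 − $2,694.87 → $47.61
  Nov: +$892.98 → $940.59
  Dec: +$892.98 → $1,833.57
  Jan: +$892.98 − $789.33 → $1,937.22
  Feb: +$892.98 − $2,830.20 → $0.00
Lowest trial balance = -$1,826.07 (Apr)
Initial deposit = cushion − low point = $1,785.96 − (-$1,826.07) = $3,612.03

$3,612.03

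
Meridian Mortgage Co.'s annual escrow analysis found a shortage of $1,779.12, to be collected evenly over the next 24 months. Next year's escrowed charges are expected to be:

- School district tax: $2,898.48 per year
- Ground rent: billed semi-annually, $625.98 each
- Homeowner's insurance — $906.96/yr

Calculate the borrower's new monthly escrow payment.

$495.58

School district tax — $2,898.48
Ground rent — $625.98 × 2 = $1,251.96
Homeowner's insurance — $906.96
Yearly total = $2,898.48 + $1,251.96 + $906.96 = $5,057.40
Monthly = $5,057.40 / 12 = $421.45
Monthly shortage recovery: $1,779.12 ÷ 24 = $74.13
New monthly escrow = $421.45 + $74.13 = $495.58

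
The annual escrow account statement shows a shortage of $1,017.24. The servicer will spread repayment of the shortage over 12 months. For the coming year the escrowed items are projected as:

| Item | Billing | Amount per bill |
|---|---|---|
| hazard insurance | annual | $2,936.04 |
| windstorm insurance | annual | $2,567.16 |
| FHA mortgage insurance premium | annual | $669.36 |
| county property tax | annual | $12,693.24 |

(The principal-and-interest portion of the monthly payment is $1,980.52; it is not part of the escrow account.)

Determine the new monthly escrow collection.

$1,656.92

Hazard insurance — $2,936.04
Windstorm insurance — $2,567.16
FHA mortgage insurance premium — $669.36
County property tax — $12,693.24
Yearly total = $2,936.04 + $2,567.16 + $669.36 + $12,693.24 = $18,865.80
Monthly = $18,865.80 ÷ 12 = $1,572.15
Monthly shortage recovery: $1,017.24 / 12 = $84.77
Adjusted monthly = $1,572.15 + $84.77 = $1,656.92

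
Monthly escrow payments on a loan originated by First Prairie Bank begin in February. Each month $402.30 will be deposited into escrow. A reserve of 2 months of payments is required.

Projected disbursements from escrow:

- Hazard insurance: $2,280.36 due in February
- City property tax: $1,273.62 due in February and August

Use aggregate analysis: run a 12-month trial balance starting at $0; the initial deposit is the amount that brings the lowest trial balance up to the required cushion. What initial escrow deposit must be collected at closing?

$3,956.28

Cushion = 2 × $402.30 = $804.60
Trial balance (start $0, +$402.30 each month, − disbursements):
  Feb: +$402.30 − $3,553.98 → -$3,151.68
  Mar: +$402.30 → -$2,749.38
  Apr: +$402.30 → -$2,347.08
  May: +$402.30 → -$1,944.78
  Jun: +$402.30 → -$1,542.48
  Jul: +$402.30 → -$1,140.18
  Aug: +$402.30 − $1,273.62 → -$2,011.50
  Sep: +$402.30 → -$1,609.20
  Oct: +$402.30 → -$1,206.90
  Nov: +$402.30 → -$804.60
  Dec: +$402.30 → -$402.30
  Jan: +$402.30 → $0.00
Lowest trial balance = -$3,151.68 (Feb)
Initial deposit = cushion − low point = $804.60 − (-$3,151.68) = $3,956.28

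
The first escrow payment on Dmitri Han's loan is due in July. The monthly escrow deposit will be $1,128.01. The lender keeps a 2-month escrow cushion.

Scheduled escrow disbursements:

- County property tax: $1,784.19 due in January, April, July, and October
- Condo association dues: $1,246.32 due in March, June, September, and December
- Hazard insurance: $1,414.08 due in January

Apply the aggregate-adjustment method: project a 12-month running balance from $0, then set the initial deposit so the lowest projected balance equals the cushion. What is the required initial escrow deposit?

Cushion = 2 × $1,128.01 = $2,256.02
Trial balance (start $0, +$1,128.01 each month, − disbursements):
  Jul: +$1,128.01 − $1,784.19 → -$656.18
  Aug: +$1,128.01 → $471.83
  Sep: +$1,128.01 − $1,246.32 → $353.52
  Oct: +$1,128.01 − $1,784.19 → -$302.66
  Nov: +$1,128.01 → $825.35
  Dec: +$1,128.01 − $1,246.32 → $707.04
  Jan: +$1,128.01 − $3,198.27 → -$1,363.22
  Feb: +$1,128.01 → -$235.21
  Mar: +$1,128.01 − $1,246.32 → -$353.52
  Apr: +$1,128.01 − $1,784.19 → -$1,009.70
  May: +$1,128.01 → $118.31
  Jun: +$1,128.01 − $1,246.32 → $0.00
Lowest trial balance = -$1,363.22 (Jan)
Initial deposit = cushion − low point = $2,256.02 − (-$1,363.22) = $3,619.24

$3,619.24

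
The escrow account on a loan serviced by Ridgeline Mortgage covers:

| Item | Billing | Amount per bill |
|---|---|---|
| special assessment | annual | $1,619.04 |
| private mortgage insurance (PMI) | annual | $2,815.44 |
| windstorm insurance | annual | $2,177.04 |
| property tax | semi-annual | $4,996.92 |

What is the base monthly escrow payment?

Special assessment: $1,619.04
Private mortgage insurance (PMI): $2,815.44
Windstorm insurance: $2,177.04
Property tax: $4,996.92 × 2 = $9,993.84
Annual escrow total = $16,605.36
Monthly = $16,605.36 ÷ 12 = $1,383.78

$1,383.78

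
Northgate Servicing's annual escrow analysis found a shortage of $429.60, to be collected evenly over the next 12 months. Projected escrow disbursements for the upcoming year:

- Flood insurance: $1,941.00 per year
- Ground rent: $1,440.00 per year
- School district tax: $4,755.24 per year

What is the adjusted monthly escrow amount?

Flood insurance = $1,941.00/yr
Ground rent = $1,440.00/yr
School district tax = $4,755.24/yr
Total per year = $8,136.24
Monthly = $8,136.24 / 12 = $678.02
Monthly shortage recovery: $429.60 / 12 = $35.80
Adjusted monthly = $678.02 + $35.80 = $713.82

$713.82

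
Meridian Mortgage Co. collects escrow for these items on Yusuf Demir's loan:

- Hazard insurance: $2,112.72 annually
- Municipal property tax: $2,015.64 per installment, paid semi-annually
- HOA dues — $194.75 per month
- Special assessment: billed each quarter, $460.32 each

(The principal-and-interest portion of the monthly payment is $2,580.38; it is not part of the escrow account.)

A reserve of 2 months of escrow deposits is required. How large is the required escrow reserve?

Hazard insurance: $2,112.72 per year
Municipal property tax: $2,015.64 × 2 = $4,031.28 per year
HOA dues: $194.75 × 12 = $2,337.00 per year
Special assessment: $460.32 × 4 = $1,841.28 per year
Annual escrow total = $10,322.28
Per month = $10,322.28 ÷ 12 = $860.19
Required cushion = 2 × $860.19 = $1,720.38

$1,720.38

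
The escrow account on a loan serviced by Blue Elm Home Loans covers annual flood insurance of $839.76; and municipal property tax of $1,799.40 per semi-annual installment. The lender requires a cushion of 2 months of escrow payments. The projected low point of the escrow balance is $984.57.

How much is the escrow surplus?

$244.81

Flood insurance — $839.76 per year
Municipal property tax — $1,799.40 × 2 = $3,598.80 per year
Combined annual = $4,438.56
Monthly escrow = $4,438.56 / 12 = $369.88
Required reserve = 2 × $369.88 = $739.76
Excess over cushion: $984.57 − $739.76 = $244.81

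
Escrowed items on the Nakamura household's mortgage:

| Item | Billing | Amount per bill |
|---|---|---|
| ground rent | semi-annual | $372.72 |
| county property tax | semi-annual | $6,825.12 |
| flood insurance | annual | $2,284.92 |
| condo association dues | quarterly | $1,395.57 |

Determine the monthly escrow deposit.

$1,855.24

Ground rent: $372.72 × 2 = $745.44 per year
County property tax: $6,825.12 × 2 = $13,650.24 per year
Flood insurance: $2,284.92 per year
Condo association dues: $1,395.57 × 4 = $5,582.28 per year
Combined annual = $22,262.88
Monthly = $22,262.88 ÷ 12 = $1,855.24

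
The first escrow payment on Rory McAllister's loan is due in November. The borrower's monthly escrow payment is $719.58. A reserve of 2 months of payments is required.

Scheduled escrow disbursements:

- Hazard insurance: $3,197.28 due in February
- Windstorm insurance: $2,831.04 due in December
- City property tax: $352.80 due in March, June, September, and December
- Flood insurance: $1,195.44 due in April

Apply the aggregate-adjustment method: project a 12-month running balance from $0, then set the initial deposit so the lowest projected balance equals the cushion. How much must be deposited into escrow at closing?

Cushion = 2 × $719.58 = $1,439.16
Trial balance (start $0, +$719.58 each month, − disbursements):
  Nov: +$719.58 → $719.58
  Dec: +$719.58 − $3,183.84 → -$1,744.68
  Jan: +$719.58 → -$1,025.10
  Feb: +$719.58 − $3,197.28 → -$3,502.80
  Mar: +$719.58 − $352.80 → -$3,136.02
  Apr: +$719.58 − $1,195.44 → -$3,611.88
  May: +$719.58 → -$2,892.30
  Jun: +$719.58 − $352.80 → -$2,525.52
  Jul: +$719.58 → -$1,805.94
  Aug: +$719.58 → -$1,086.36
  Sep: +$719.58 − $352.80 → -$719.58
  Oct: +$719.58 → $0.00
Lowest trial balance = -$3,611.88 (Apr)
Initial deposit = cushion − low point = $1,439.16 − (-$3,611.88) = $5,051.04

$5,051.04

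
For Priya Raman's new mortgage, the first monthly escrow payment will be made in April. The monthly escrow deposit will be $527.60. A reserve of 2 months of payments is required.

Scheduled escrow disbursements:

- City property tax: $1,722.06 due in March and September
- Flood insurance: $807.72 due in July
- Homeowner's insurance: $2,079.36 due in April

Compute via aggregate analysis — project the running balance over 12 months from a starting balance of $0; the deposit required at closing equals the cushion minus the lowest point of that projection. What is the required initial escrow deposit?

Cushion = 2 × $527.60 = $1,055.20
Trial balance (start $0, +$527.60 each month, − disbursements):
  Apr: +$527.60 − $2,079.36 → -$1,551.76
  May: +$527.60 → -$1,024.16
  Jun: +$527.60 → -$496.56
  Jul: +$527.60 − $807.72 → -$776.68
  Aug: +$527.60 → -$249.08
  Sep: +$527.60 − $1,722.06 → -$1,443.54
  Oct: +$527.60 → -$915.94
  Nov: +$527.60 → -$388.34
  Dec: +$527.60 → $139.26
  Jan: +$527.60 → $666.86
  Feb: +$527.60 → $1,194.46
  Mar: +$527.60 − $1,722.06 → $0.00
Lowest trial balance = -$1,551.76 (Apr)
Initial deposit = cushion − low point = $1,055.20 − (-$1,551.76) = $2,606.96

$2,606.96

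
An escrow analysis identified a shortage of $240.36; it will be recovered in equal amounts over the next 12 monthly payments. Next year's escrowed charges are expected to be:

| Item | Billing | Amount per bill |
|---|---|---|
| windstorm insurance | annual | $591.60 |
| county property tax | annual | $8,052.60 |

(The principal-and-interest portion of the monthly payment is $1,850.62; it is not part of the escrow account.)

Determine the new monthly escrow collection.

Windstorm insurance: $591.60/yr
County property tax: $8,052.60/yr
Combined annual = $591.60 + $8,052.60 = $8,644.20
Monthly = $8,644.20 / 12 = $720.35
Shortage spread = $240.36 / 12 = $20.03/mo
New monthly escrow = $720.35 + $20.03 = $740.38

$740.38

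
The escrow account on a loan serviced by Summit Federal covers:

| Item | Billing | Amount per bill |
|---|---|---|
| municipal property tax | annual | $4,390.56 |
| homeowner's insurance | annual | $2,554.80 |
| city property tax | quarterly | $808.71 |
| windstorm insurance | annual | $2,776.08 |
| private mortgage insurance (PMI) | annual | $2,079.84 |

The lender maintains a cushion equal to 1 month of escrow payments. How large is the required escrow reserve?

Municipal property tax: $4,390.56/yr
Homeowner's insurance: $2,554.80/yr
City property tax: $808.71 × 4 = $3,234.84/yr
Windstorm insurance: $2,776.08/yr
Private mortgage insurance (PMI): $2,079.84/yr
Total per year = $4,390.56 + $2,554.80 + $3,234.84 + $2,776.08 + $2,079.84 = $15,036.12
Monthly = $15,036.12 ÷ 12 = $1,253.01
Reserve = 1 × $1,253.01 = $1,253.01

$1,253.01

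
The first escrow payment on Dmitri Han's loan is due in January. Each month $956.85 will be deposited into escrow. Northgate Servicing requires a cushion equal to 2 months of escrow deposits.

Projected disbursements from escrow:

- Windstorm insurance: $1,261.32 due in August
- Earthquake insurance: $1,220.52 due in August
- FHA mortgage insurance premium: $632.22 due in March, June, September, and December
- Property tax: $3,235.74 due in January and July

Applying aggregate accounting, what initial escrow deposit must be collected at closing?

Cushion = 2 × $956.85 = $1,913.70
Trial balance (start $0, +$956.85 each month, − disbursements):
  Jan: +$956.85 − $3,235.74 → -$2,278.89
  Feb: +$956.85 → -$1,322.04
  Mar: +$956.85 − $632.22 → -$997.41
  Apr: +$956.85 → -$40.56
  May: +$956.85 → $916.29
  Jun: +$956.85 − $632.22 → $1,240.92
  Jul: +$956.85 − $3,235.74 → -$1,037.97
  Aug: +$956.85 − $2,481.84 → -$2,562.96
  Sep: +$956.85 − $632.22 → -$2,238.33
  Oct: +$956.85 → -$1,281.48
  Nov: +$956.85 → -$324.63
  Dec: +$956.85 − $632.22 → $0.00
Lowest trial balance = -$2,562.96 (Aug)
Initial deposit = cushion − low point = $1,913.70 − (-$2,562.96) = $4,476.66

$4,476.66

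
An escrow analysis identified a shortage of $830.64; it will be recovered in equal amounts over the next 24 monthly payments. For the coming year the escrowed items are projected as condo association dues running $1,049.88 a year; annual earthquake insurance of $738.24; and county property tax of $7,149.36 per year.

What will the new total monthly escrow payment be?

$779.40

Condo association dues = $1,049.88 annually
Earthquake insurance = $738.24 annually
County property tax = $7,149.36 annually
Combined annual = $1,049.88 + $738.24 + $7,149.36 = $8,937.48
Monthly escrow = $8,937.48 / 12 = $744.79
Shortage spread = $830.64 / 24 = $34.61/mo
New monthly escrow = $744.79 + $34.61 = $779.40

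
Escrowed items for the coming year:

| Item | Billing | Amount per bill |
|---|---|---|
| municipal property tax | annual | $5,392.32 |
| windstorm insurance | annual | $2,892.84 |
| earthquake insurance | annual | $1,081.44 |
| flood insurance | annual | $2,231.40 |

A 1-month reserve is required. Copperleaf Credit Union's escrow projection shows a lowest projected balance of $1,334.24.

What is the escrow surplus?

Municipal property tax: $5,392.32
Windstorm insurance: $2,892.84
Earthquake insurance: $1,081.44
Flood insurance: $2,231.40
Annual escrow total = $5,392.32 + $2,892.84 + $1,081.44 + $2,231.40 = $11,598.00
Monthly escrow = $11,598.00 / 12 = $966.50
Required cushion = 1 × $966.50 = $966.50
Surplus = $1,334.24 − $966.50 = $367.74

$367.74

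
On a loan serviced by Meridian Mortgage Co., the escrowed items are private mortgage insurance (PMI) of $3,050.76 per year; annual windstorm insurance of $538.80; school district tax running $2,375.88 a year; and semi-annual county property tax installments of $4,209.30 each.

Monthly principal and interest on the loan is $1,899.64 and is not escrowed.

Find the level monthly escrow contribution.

$1,198.67

Private mortgage insurance (PMI) = $3,050.76
Windstorm insurance = $538.80
School district tax = $2,375.88
County property tax = $4,209.30 × 2 = $8,418.60
Yearly total = $3,050.76 + $538.80 + $2,375.88 + $8,418.60 = $14,384.04
Monthly = $14,384.04 / 12 = $1,198.67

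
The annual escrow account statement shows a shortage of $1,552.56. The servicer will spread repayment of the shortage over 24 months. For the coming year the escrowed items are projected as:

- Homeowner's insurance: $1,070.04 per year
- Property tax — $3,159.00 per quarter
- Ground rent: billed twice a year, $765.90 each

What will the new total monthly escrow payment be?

Homeowner's insurance: $1,070.04
Property tax: $3,159.00 × 4 = $12,636.00
Ground rent: $765.90 × 2 = $1,531.80
Total annual escrow = $15,237.84
Base monthly escrow = $15,237.84 ÷ 12 = $1,269.82
Shortage spread = $1,552.56 / 24 = $64.69/mo
Adjusted monthly = $1,269.82 + $64.69 = $1,334.51

$1,334.51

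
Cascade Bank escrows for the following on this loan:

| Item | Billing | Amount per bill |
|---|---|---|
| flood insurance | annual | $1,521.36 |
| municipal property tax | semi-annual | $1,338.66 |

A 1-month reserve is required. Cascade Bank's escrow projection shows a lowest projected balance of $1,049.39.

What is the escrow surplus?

$699.50

Flood insurance — $1,521.36
Municipal property tax — $1,338.66 × 2 = $2,677.32
Total annual escrow = $1,521.36 + $2,677.32 = $4,198.68
Per month = $4,198.68 ÷ 12 = $349.89
Required cushion = 1 × $349.89 = $349.89
Surplus = $1,049.39 − $349.89 = $699.50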